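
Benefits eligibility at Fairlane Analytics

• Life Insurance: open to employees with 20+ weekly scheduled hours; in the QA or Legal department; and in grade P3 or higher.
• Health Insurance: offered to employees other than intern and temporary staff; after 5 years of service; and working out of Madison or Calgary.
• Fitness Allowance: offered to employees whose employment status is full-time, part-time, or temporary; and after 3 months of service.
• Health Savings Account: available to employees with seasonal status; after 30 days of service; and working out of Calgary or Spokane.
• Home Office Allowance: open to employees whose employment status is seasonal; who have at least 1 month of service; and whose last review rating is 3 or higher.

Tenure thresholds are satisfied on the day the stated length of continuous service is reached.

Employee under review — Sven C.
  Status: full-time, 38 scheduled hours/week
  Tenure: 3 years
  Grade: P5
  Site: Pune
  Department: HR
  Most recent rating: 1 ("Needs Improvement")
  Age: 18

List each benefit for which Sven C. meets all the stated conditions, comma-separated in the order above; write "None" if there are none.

Life Insurance — 38 hrs/wk ≥ 20 ✓; dept HR ✗ → not eligible.
Health Insurance — status full-time ✓ (not excluded); service 3 years < 5 years ✗ → not eligible.
Fitness Allowance — status full-time ✓; service 3 years ≥ 3 months (≈90 days) ✓ → eligible.
Health Savings Account — status full-time ✗ (requires seasonal) → not eligible.
Home Office Allowance — status full-time ✗ (requires seasonal) → not eligible.

Fitness Allowance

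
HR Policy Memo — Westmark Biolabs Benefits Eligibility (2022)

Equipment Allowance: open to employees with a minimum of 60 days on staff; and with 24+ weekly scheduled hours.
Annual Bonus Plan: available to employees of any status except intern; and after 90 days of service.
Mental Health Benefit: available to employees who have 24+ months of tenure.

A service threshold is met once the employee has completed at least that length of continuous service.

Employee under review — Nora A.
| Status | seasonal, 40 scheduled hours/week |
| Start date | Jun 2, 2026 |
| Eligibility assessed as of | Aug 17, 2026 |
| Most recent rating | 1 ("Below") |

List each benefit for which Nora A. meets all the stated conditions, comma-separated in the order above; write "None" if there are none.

Service from Jun 2, 2026 to Aug 17, 2026: 76 days.
Equipment Allowance — service 76 days ≥ 60 days ✓; 40 hrs/wk ≥ 24 ✓ → eligible.
Annual Bonus Plan — status seasonal ✓ (not excluded); service 76 days < 90 days ✗ → not eligible.
Mental Health Benefit — service 76 days < 24 months (≈720 days) ✗ → not eligible.

Equipment Allowance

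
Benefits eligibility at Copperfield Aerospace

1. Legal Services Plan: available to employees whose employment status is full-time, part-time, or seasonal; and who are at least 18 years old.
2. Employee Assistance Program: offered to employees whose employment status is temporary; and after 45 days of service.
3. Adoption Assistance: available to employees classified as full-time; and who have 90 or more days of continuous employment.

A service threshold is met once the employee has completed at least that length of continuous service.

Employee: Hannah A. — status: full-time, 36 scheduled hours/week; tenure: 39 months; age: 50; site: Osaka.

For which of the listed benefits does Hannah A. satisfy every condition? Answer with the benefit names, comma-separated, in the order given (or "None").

Legal Services Plan, Adoption Assistance

Legal Services Plan — status full-time ✓; age 50 ≥ 18 ✓ → eligible.
Employee Assistance Program — status full-time ✗ (requires temporary) → not eligible.
Adoption Assistance — status full-time ✓; service 39 months ≥ 90 days ✓ → eligible.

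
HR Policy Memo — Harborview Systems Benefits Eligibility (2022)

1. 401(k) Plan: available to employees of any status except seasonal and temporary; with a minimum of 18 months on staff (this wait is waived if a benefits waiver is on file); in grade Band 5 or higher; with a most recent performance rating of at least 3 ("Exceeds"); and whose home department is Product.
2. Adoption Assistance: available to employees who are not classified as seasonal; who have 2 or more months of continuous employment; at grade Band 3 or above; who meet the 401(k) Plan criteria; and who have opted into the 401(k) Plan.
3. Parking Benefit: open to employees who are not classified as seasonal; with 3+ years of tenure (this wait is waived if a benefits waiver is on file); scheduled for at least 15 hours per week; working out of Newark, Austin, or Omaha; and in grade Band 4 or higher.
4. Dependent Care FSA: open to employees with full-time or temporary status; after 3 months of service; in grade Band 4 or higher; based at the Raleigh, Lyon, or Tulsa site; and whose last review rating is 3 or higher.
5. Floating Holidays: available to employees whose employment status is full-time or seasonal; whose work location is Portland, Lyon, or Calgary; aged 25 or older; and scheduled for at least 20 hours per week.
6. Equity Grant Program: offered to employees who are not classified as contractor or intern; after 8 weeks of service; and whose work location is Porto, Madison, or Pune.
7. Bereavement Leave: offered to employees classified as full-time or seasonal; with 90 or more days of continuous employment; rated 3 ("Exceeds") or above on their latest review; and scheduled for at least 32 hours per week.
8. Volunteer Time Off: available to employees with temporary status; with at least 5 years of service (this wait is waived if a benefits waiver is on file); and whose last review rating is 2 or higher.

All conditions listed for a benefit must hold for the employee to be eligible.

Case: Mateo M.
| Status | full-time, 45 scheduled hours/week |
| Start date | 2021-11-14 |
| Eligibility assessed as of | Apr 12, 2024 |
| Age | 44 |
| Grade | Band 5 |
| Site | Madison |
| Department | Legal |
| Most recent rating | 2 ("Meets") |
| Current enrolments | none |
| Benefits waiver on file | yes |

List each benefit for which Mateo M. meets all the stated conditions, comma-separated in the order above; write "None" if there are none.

Equity Grant Program

Service from 2021-11-14 to Apr 12, 2024: 880 days.
401(k) Plan — status full-time ✓ (not excluded); benefits waiver on file ✓; grade Band 5 ≥ Band 5 ✓; rating 2 < 3 ✗ → not eligible.
Adoption Assistance — status full-time ✓ (not excluded); service 880 days ≥ 2 months (≈60 days) ✓; grade Band 5 ≥ Band 3 ✓; not eligible for 401(k) Plan ✗ → not eligible.
Parking Benefit — status full-time ✓ (not excluded); benefits waiver on file ✓; 45 hrs/wk ≥ 15 ✓; site Madison ✗ (not Newark, Austin, or Omaha) → not eligible.
Dependent Care FSA — status full-time ✓; service 880 days ≥ 3 months (≈90 days) ✓; grade Band 5 ≥ Band 4 ✓; site Madison ✗ (not Raleigh, Lyon, or Tulsa) → not eligible.
Floating Holidays — status full-time ✓; site Madison ✗ (not Portland, Lyon, or Calgary) → not eligible.
Equity Grant Program — status full-time ✓ (not excluded); service 880 days ≥ 8 weeks (≈56 days) ✓; site Madison ✓ → eligible.
Bereavement Leave — status full-time ✓; service 880 days ≥ 90 days ✓; rating 2 < 3 ✗ → not eligible.
Volunteer Time Off — status full-time ✗ (requires temporary) → not eligible.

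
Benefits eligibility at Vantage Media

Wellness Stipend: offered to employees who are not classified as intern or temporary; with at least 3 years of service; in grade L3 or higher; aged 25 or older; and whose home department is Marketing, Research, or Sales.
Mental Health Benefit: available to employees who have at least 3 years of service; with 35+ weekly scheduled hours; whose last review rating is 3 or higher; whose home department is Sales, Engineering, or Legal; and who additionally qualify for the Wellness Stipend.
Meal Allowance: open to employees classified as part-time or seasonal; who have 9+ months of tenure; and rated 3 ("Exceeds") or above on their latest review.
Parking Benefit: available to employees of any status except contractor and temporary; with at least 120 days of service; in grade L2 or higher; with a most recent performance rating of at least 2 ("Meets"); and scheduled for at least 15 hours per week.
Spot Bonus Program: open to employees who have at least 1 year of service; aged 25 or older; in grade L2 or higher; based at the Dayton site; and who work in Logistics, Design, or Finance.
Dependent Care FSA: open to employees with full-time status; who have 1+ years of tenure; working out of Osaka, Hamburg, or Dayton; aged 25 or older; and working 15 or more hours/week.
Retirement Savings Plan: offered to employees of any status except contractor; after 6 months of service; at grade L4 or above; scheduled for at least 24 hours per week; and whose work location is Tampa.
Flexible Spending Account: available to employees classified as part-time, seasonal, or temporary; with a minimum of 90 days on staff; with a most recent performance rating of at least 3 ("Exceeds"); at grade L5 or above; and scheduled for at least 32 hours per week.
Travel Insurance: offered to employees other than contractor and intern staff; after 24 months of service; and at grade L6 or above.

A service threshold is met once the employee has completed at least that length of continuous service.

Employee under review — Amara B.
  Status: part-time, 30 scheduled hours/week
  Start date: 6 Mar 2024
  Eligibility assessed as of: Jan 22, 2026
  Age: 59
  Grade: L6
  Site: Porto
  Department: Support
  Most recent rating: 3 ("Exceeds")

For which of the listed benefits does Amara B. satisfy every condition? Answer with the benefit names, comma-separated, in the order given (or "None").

Meal Allowance, Parking Benefit

Service from 6 Mar 2024 to Jan 22, 2026: 687 days.
Wellness Stipend — status part-time ✓ (not excluded); service 687 days < 3 years (≈1095 days) ✗ → not eligible.
Mental Health Benefit — service 687 days < 3 years (≈1095 days) ✗ → not eligible.
Meal Allowance — status part-time ✓; service 687 days ≥ 9 months (≈270 days) ✓; rating 3 ≥ 3 ✓ → eligible.
Parking Benefit — status part-time ✓ (not excluded); service 687 days ≥ 120 days ✓; grade L6 ≥ L2 ✓; rating 3 ≥ 2 ✓; 30 hrs/wk ≥ 15 ✓ → eligible.
Spot Bonus Program — service 687 days ≥ 1 year (≈365 days) ✓; age 59 ≥ 25 ✓; grade L6 ≥ L2 ✓; site Porto ✗ (not Dayton) → not eligible.
Dependent Care FSA — status part-time ✗ (requires full-time) → not eligible.
Retirement Savings Plan — status part-time ✓ (not excluded); service 687 days ≥ 6 months (≈180 days) ✓; grade L6 ≥ L4 ✓; 30 hrs/wk ≥ 24 ✓; site Porto ✗ (not Tampa) → not eligible.
Flexible Spending Account — status part-time ✓; service 687 days ≥ 90 days ✓; rating 3 ≥ 3 ✓; grade L6 ≥ L5 ✓; 30 hrs/wk < 32 ✗ → not eligible.
Travel Insurance — status part-time ✓ (not excluded); service 687 days < 24 months (≈720 days) ✗ → not eligible.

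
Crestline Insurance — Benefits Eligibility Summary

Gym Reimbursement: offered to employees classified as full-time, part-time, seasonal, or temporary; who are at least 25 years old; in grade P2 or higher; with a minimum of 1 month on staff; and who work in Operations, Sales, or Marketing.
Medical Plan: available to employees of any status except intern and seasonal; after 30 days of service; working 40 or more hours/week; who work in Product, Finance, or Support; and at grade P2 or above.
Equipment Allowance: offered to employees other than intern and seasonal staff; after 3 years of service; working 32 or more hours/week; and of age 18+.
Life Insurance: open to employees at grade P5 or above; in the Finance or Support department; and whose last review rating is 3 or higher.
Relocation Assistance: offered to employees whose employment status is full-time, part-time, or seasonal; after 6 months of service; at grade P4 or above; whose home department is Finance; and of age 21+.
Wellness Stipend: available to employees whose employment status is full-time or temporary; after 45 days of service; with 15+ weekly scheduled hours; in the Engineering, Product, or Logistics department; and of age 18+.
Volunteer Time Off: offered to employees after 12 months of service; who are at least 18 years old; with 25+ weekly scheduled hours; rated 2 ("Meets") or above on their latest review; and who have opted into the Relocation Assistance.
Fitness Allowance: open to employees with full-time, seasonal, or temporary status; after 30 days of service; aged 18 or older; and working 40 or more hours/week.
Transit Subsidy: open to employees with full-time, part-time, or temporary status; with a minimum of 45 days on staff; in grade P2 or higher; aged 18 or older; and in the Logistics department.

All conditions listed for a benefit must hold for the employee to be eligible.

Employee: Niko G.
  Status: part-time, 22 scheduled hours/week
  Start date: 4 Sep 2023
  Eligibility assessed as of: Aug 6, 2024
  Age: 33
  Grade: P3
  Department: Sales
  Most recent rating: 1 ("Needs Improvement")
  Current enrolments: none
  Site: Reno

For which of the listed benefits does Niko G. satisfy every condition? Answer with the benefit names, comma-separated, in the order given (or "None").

Service from 4 Sep 2023 to Aug 6, 2024: 337 days.
Gym Reimbursement — status part-time ✓; age 33 ≥ 25 ✓; grade P3 ≥ P2 ✓; service 337 days ≥ 1 month (≈30 days) ✓; dept Sales ✓ → eligible.
Medical Plan — status part-time ✓ (not excluded); service 337 days ≥ 30 days ✓; 22 hrs/wk < 40 ✗ → not eligible.
Equipment Allowance — status part-time ✓ (not excluded); service 337 days < 3 years (≈1095 days) ✗ → not eligible.
Life Insurance — grade P3 < P5 ✗ → not eligible.
Relocation Assistance — status part-time ✓; service 337 days ≥ 6 months (≈180 days) ✓; grade P3 < P4 ✗ → not eligible.
Wellness Stipend — status part-time ✗ (requires full-time or temporary) → not eligible.
Volunteer Time Off — service 337 days < 12 months (≈360 days) ✗ → not eligible.
Fitness Allowance — status part-time ✗ (requires full-time, seasonal, or temporary) → not eligible.
Transit Subsidy — status part-time ✓; service 337 days ≥ 45 days ✓; grade P3 ≥ P2 ✓; age 33 ≥ 18 ✓; dept Sales ✗ → not eligible.

Gym Reimbursement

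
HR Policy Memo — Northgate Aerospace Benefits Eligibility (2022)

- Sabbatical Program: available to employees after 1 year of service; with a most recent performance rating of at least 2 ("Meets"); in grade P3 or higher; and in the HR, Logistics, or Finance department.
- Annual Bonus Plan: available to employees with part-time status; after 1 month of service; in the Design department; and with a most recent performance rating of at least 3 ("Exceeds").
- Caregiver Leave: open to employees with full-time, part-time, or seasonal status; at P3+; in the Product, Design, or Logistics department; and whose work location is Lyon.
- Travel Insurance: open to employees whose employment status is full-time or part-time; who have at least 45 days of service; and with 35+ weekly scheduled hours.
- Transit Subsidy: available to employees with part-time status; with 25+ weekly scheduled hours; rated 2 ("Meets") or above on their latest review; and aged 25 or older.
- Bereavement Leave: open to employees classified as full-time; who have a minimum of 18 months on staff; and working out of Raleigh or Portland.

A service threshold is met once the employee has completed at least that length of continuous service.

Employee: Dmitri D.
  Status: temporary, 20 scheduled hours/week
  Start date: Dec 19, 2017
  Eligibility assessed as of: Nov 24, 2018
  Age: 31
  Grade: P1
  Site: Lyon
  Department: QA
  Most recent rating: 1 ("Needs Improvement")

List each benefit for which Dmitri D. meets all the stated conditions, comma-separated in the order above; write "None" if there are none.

None

Service from Dec 19, 2017 to Nov 24, 2018: 340 days.
Sabbatical Program — service 340 days < 1 year (≈365 days) ✗ → not eligible.
Annual Bonus Plan — status temporary ✗ (requires part-time) → not eligible.
Caregiver Leave — status temporary ✗ (requires full-time, part-time, or seasonal) → not eligible.
Travel Insurance — status temporary ✗ (requires full-time or part-time) → not eligible.
Transit Subsidy — status temporary ✗ (requires part-time) → not eligible.
Bereavement Leave — status temporary ✗ (requires full-time) → not eligible.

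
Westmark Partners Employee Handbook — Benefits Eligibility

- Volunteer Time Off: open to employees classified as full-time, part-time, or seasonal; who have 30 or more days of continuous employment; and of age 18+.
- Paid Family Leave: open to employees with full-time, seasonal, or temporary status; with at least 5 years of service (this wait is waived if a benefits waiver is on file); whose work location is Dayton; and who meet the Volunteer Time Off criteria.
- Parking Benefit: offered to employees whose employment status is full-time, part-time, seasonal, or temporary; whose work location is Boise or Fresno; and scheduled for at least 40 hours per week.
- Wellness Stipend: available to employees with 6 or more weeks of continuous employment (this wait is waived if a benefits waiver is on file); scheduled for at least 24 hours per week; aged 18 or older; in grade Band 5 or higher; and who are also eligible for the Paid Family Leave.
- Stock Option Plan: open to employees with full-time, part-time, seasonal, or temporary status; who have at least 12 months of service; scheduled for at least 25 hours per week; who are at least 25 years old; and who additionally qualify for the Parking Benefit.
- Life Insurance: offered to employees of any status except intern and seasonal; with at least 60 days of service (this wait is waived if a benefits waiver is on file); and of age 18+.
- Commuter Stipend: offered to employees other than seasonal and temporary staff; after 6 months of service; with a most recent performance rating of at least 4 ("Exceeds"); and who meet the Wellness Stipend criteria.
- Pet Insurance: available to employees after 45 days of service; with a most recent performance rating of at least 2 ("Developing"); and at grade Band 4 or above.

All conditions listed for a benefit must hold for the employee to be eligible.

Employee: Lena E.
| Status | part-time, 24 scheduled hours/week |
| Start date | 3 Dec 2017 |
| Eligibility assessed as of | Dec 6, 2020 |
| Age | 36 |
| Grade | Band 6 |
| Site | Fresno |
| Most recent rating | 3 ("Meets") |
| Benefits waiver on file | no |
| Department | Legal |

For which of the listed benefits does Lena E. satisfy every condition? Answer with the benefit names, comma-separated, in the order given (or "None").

Service from 3 Dec 2017 to Dec 6, 2020: 1099 days.
Volunteer Time Off — status part-time ✓; service 1099 days ≥ 30 days ✓; age 36 ≥ 18 ✓ → eligible.
Paid Family Leave — status part-time ✗ (requires full-time, seasonal, or temporary) → not eligible.
Parking Benefit — status part-time ✓; site Fresno ✓; 24 hrs/wk < 40 ✗ → not eligible.
Wellness Stipend — no waiver, service 1099 days ≥ 6 weeks (≈42 days) ✓; 24 hrs/wk ≥ 24 ✓; age 36 ≥ 18 ✓; grade Band 6 ≥ Band 5 ✓; not eligible for Paid Family Leave ✗ → not eligible.
Stock Option Plan — status part-time ✓; service 1099 days ≥ 12 months (≈360 days) ✓; 24 hrs/wk < 25 ✗ → not eligible.
Life Insurance — status part-time ✓ (not excluded); no waiver, service 1099 days ≥ 60 days ✓; age 36 ≥ 18 ✓ → eligible.
Commuter Stipend — status part-time ✓ (not excluded); service 1099 days ≥ 6 months (≈180 days) ✓; rating 3 < 4 ✗ → not eligible.
Pet Insurance — service 1099 days ≥ 45 days ✓; rating 3 ≥ 2 ✓; grade Band 6 ≥ Band 4 ✓ → eligible.

Volunteer Time Off, Life Insurance, Pet Insurance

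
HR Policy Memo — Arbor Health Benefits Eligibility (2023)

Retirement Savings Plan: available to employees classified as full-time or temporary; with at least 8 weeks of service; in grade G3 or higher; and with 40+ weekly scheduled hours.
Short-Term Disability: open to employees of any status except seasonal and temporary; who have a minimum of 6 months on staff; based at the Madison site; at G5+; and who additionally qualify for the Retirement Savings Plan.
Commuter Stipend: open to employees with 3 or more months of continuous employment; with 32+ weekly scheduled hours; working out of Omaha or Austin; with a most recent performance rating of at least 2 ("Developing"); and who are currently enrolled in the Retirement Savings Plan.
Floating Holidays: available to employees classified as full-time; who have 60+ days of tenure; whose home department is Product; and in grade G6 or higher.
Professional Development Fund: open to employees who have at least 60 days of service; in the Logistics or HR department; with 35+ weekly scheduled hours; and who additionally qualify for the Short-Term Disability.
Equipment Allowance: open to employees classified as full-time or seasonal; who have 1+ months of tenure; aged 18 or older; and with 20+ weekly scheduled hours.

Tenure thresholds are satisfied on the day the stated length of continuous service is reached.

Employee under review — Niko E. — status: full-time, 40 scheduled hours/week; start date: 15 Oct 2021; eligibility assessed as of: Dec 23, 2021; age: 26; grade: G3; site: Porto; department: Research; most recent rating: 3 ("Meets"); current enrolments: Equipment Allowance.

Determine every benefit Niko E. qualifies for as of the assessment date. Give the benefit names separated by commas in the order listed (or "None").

Retirement Savings Plan, Equipment Allowance

Service from 15 Oct 2021 to Dec 23, 2021: 69 days.
Retirement Savings Plan — status full-time ✓; service 69 days ≥ 8 weeks (≈56 days) ✓; grade G3 ≥ G3 ✓; 40 hrs/wk ≥ 40 ✓ → eligible.
Short-Term Disability — status full-time ✓ (not excluded); service 69 days < 6 months (≈180 days) ✗ → not eligible.
Commuter Stipend — service 69 days < 3 months (≈90 days) ✗ → not eligible.
Floating Holidays — status full-time ✓; service 69 days ≥ 60 days ✓; dept Research ✗ → not eligible.
Professional Development Fund — service 69 days ≥ 60 days ✓; dept Research ✗ → not eligible.
Equipment Allowance — status full-time ✓; service 69 days ≥ 1 month (≈30 days) ✓; age 26 ≥ 18 ✓; 40 hrs/wk ≥ 20 ✓ → eligible.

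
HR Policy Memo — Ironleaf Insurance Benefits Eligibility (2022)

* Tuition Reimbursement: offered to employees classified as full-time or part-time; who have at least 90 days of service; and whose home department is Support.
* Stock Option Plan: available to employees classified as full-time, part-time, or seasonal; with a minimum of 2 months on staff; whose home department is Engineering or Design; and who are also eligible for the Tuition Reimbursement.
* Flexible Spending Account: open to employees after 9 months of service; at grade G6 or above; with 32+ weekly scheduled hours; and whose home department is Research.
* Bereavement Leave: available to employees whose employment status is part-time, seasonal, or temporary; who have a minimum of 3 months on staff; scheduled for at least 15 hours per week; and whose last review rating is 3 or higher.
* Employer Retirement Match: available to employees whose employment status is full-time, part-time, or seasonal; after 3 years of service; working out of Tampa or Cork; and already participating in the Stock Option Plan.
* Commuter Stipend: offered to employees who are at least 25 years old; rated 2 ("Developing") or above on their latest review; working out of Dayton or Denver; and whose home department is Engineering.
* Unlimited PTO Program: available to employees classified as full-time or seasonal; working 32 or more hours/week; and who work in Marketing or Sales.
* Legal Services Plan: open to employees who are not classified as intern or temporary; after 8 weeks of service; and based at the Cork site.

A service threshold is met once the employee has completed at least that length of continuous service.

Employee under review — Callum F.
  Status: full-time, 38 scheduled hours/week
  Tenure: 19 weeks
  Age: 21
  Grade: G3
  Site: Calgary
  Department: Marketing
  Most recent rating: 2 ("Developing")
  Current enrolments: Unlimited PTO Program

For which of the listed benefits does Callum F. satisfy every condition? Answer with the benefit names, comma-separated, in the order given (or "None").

Tuition Reimbursement — status full-time ✓; service 19 weeks ≥ 90 days ✓; dept Marketing ✗ → not eligible.
Stock Option Plan — status full-time ✓; service 19 weeks ≥ 2 months (≈60 days) ✓; dept Marketing ✗ → not eligible.
Flexible Spending Account — service 19 weeks < 9 months (≈270 days) ✗ → not eligible.
Bereavement Leave — status full-time ✗ (requires part-time, seasonal, or temporary) → not eligible.
Employer Retirement Match — status full-time ✓; service 19 weeks < 3 years (≈1095 days) ✗ → not eligible.
Commuter Stipend — age 21 < 25 ✗ → not eligible.
Unlimited PTO Program — status full-time ✓; 38 hrs/wk ≥ 32 ✓; dept Marketing ✓ → eligible.
Legal Services Plan — status full-time ✓ (not excluded); service 19 weeks ≥ 8 weeks ✓; site Calgary ✗ (not Cork) → not eligible.

Unlimited PTO Program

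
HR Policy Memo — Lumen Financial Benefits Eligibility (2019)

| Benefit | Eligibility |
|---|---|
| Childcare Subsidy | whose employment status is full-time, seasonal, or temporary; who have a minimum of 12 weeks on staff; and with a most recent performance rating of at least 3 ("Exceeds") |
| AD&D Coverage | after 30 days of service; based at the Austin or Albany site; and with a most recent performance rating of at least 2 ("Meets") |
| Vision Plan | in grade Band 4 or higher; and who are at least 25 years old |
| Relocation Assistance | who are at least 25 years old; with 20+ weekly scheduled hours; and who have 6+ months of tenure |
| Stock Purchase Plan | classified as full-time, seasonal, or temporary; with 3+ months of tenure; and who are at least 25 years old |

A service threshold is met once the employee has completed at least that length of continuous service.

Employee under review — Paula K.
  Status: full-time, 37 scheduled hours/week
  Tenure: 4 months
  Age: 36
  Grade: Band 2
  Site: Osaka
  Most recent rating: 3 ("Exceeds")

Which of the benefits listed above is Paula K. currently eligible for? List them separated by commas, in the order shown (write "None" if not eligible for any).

Childcare Subsidy — status full-time ✓; service 4 months ≥ 12 weeks (≈84 days) ✓; rating 3 ≥ 3 ✓ → eligible.
AD&D Coverage — service 4 months ≥ 30 days ✓; site Osaka ✗ (not Austin or Albany) → not eligible.
Vision Plan — grade Band 2 < Band 4 ✗ → not eligible.
Relocation Assistance — age 36 ≥ 25 ✓; 37 hrs/wk ≥ 20 ✓; service 4 months < 6 months ✗ → not eligible.
Stock Purchase Plan — status full-time ✓; service 4 months ≥ 3 months ✓; age 36 ≥ 25 ✓ → eligible.

Childcare Subsidy, Stock Purchase Plan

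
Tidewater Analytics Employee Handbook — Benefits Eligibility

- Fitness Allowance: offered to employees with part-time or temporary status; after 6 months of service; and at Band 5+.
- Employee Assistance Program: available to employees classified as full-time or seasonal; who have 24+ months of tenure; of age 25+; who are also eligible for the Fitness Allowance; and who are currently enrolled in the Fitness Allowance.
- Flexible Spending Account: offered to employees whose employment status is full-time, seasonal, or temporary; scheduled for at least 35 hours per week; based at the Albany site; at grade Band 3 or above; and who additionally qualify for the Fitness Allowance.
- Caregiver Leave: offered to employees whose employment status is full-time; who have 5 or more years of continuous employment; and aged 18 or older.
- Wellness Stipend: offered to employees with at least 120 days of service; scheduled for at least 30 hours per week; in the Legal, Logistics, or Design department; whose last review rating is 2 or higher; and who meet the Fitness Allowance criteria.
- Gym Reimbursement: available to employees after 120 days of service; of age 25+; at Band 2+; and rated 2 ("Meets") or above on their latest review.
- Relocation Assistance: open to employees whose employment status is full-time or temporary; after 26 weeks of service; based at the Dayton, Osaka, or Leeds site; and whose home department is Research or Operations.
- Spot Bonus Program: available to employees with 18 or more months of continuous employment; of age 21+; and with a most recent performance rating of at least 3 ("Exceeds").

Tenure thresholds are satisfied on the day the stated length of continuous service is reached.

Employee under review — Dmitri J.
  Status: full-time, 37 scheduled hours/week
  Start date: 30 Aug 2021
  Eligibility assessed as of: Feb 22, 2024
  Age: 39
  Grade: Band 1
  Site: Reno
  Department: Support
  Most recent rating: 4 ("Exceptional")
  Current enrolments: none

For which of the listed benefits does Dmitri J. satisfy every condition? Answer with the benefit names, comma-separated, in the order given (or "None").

Spot Bonus Program

Service from 30 Aug 2021 to Feb 22, 2024: 906 days.
Fitness Allowance — status full-time ✗ (requires part-time or temporary) → not eligible.
Employee Assistance Program — status full-time ✓; service 906 days ≥ 24 months (≈720 days) ✓; age 39 ≥ 25 ✓; not eligible for Fitness Allowance ✗ → not eligible.
Flexible Spending Account — status full-time ✓; 37 hrs/wk ≥ 35 ✓; site Reno ✗ (not Albany) → not eligible.
Caregiver Leave — status full-time ✓; service 906 days < 5 years (≈1825 days) ✗ → not eligible.
Wellness Stipend — service 906 days ≥ 120 days ✓; 37 hrs/wk ≥ 30 ✓; dept Support ✗ → not eligible.
Gym Reimbursement — service 906 days ≥ 120 days ✓; age 39 ≥ 25 ✓; grade Band 1 < Band 2 ✗ → not eligible.
Relocation Assistance — status full-time ✓; service 906 days ≥ 26 weeks (≈182 days) ✓; site Reno ✗ (not Dayton, Osaka, or Leeds) → not eligible.
Spot Bonus Program — service 906 days ≥ 18 months (≈540 days) ✓; age 39 ≥ 21 ✓; rating 4 ≥ 3 ✓ → eligible.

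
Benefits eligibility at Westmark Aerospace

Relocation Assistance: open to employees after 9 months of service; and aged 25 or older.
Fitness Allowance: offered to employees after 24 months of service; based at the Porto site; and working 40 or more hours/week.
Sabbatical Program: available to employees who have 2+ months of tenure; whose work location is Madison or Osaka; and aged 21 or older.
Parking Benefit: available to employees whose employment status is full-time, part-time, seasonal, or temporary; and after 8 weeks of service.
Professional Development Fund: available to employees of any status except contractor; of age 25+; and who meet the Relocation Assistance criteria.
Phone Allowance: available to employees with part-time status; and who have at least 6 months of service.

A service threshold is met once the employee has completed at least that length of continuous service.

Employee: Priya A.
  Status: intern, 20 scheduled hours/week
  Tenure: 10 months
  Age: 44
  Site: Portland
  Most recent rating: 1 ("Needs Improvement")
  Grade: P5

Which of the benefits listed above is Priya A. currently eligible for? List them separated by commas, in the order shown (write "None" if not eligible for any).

Relocation Assistance, Professional Development Fund

Relocation Assistance — service 10 months ≥ 9 months ✓; age 44 ≥ 25 ✓ → eligible.
Fitness Allowance — service 10 months < 24 months ✗ → not eligible.
Sabbatical Program — service 10 months ≥ 2 months ✓; site Portland ✗ (not Madison or Osaka) → not eligible.
Parking Benefit — status intern ✗ (requires full-time, part-time, seasonal, or temporary) → not eligible.
Professional Development Fund — status intern ✓ (not excluded); age 44 ≥ 25 ✓; eligible for Relocation Assistance ✓ → eligible.
Phone Allowance — status intern ✗ (requires part-time) → not eligible.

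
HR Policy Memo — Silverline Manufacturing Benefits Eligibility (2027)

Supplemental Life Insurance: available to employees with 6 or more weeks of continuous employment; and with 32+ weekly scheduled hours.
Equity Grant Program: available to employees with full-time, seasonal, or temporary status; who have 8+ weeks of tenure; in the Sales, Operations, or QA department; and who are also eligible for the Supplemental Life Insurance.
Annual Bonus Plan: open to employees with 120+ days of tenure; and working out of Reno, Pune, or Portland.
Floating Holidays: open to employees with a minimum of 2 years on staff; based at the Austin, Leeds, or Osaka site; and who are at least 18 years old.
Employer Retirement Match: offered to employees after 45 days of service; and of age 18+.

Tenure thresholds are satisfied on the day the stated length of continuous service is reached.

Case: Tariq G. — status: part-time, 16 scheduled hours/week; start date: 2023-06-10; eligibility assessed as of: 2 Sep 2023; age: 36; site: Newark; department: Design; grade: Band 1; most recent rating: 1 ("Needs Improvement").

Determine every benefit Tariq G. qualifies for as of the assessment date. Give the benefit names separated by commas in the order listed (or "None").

Employer Retirement Match

Service from 2023-06-10 to 2 Sep 2023: 84 days.
Supplemental Life Insurance — service 84 days ≥ 6 weeks (≈42 days) ✓; 16 hrs/wk < 32 ✗ → not eligible.
Equity Grant Program — status part-time ✗ (requires full-time, seasonal, or temporary) → not eligible.
Annual Bonus Plan — service 84 days < 120 days ✗ → not eligible.
Floating Holidays — service 84 days < 2 years (≈730 days) ✗ → not eligible.
Employer Retirement Match — service 84 days ≥ 45 days ✓; age 36 ≥ 18 ✓ → eligible.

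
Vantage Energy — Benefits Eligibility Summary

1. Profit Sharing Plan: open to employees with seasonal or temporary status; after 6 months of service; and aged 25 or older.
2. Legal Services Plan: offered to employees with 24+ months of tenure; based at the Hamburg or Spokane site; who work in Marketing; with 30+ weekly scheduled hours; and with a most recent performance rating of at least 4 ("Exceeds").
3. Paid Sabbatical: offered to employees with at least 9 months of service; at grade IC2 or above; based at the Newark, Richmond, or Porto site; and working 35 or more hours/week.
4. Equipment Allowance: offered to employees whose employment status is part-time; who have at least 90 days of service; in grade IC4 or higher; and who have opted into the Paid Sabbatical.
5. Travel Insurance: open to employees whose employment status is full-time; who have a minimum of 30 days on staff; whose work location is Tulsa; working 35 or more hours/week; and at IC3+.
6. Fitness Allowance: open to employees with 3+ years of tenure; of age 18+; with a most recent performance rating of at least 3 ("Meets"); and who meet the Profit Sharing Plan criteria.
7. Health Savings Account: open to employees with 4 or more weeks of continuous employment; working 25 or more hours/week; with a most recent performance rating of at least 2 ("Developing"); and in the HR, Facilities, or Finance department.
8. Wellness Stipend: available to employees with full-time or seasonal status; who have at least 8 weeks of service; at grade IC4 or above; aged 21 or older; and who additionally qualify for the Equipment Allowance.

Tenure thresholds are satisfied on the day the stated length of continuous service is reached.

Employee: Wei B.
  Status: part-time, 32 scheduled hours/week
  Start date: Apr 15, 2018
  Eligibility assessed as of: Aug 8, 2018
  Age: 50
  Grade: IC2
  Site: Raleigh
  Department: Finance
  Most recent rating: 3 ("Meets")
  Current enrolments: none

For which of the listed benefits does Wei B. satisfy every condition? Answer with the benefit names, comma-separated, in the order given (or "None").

Health Savings Account

Service from Apr 15, 2018 to Aug 8, 2018: 115 days.
Profit Sharing Plan — status part-time ✗ (requires seasonal or temporary) → not eligible.
Legal Services Plan — service 115 days < 24 months (≈720 days) ✗ → not eligible.
Paid Sabbatical — service 115 days < 9 months (≈270 days) ✗ → not eligible.
Equipment Allowance — status part-time ✓; service 115 days ≥ 90 days ✓; grade IC2 < IC4 ✗ → not eligible.
Travel Insurance — status part-time ✗ (requires full-time) → not eligible.
Fitness Allowance — service 115 days < 3 years (≈1095 days) ✗ → not eligible.
Health Savings Account — service 115 days ≥ 4 weeks (≈28 days) ✓; 32 hrs/wk ≥ 25 ✓; rating 3 ≥ 2 ✓; dept Finance ✓ → eligible.
Wellness Stipend — status part-time ✗ (requires full-time or seasonal) → not eligible.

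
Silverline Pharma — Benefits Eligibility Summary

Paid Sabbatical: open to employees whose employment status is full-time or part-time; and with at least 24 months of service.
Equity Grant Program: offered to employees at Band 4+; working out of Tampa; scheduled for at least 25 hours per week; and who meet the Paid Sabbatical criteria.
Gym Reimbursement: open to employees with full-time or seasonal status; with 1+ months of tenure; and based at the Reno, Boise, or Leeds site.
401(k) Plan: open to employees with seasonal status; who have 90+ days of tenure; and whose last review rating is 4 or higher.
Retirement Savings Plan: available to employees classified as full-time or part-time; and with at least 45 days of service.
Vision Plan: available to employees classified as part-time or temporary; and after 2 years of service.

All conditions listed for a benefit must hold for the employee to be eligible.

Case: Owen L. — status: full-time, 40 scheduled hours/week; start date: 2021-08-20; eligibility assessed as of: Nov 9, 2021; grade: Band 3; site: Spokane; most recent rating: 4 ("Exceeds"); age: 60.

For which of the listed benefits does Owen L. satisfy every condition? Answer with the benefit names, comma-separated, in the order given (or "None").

Service from 2021-08-20 to Nov 9, 2021: 81 days.
Paid Sabbatical — status full-time ✓; service 81 days < 24 months (≈720 days) ✗ → not eligible.
Equity Grant Program — grade Band 3 < Band 4 ✗ → not eligible.
Gym Reimbursement — status full-time ✓; service 81 days ≥ 1 month (≈30 days) ✓; site Spokane ✗ (not Reno, Boise, or Leeds) → not eligible.
401(k) Plan — status full-time ✗ (requires seasonal) → not eligible.
Retirement Savings Plan — status full-time ✓; service 81 days ≥ 45 days ✓ → eligible.
Vision Plan — status full-time ✗ (requires part-time or temporary) → not eligible.

Retirement Savings Plan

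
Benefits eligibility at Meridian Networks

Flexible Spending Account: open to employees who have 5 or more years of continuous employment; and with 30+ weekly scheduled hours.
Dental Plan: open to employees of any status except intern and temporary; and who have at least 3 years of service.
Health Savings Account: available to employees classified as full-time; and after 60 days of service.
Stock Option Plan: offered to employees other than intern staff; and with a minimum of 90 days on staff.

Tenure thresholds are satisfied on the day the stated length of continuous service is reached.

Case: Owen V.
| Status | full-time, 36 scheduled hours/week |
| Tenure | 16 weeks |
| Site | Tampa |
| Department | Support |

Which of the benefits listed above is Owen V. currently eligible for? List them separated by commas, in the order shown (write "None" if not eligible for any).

Health Savings Account, Stock Option Plan

Flexible Spending Account — service 16 weeks < 5 years (≈1825 days) ✗ → not eligible.
Dental Plan — status full-time ✓ (not excluded); service 16 weeks < 3 years (≈1095 days) ✗ → not eligible.
Health Savings Account — status full-time ✓; service 16 weeks ≥ 60 days ✓ → eligible.
Stock Option Plan — status full-time ✓ (not excluded); service 16 weeks ≥ 90 days ✓ → eligible.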